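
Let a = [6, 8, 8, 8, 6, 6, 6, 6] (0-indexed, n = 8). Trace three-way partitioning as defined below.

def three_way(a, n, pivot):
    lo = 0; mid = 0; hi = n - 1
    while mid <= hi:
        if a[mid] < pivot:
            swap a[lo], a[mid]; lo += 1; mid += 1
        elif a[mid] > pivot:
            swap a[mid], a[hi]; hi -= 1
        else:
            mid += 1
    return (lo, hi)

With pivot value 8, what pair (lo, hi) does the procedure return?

pivot = 8; lo=0, mid=0, hi=7
a[mid]=6<8: swap a[0],a[0]; lo=1,mid=1 → [6, 8, 8, 8, 6, 6, 6, 6]
a[mid]=8=8: mid=2
a[mid]=8=8: mid=3
a[mid]=8=8: mid=4
a[mid]=6<8: swap a[1],a[4]; lo=2,mid=5 → [6, 6, 8, 8, 8, 6, 6, 6]
a[mid]=6<8: swap a[2],a[5]; lo=3,mid=6 → [6, 6, 6, 8, 8, 8, 6, 6]
a[mid]=6<8: swap a[3],a[6]; lo=4,mid=7 → [6, 6, 6, 6, 8, 8, 8, 6]
a[mid]=6<8: swap a[4],a[7]; lo=5,mid=8 → [6, 6, 6, 6, 6, 8, 8, 8]
end: lo=5, hi=7; a = [6, 6, 6, 6, 6, 8, 8, 8]

(5, 7)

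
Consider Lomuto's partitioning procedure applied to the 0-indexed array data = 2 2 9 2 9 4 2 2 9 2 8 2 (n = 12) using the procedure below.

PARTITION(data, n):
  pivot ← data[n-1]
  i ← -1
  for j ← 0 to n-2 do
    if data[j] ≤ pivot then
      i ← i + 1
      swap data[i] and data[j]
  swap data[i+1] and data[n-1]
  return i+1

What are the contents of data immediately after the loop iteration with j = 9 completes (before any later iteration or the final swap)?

2 2 2 2 2 2 9 9 9 4 8 2

pivot = data[11] = 2; i = -1
j=0: data[0]=2 ≤ 2 → i=0, swap data[0],data[0] (no change) → 2 2 9 2 9 4 2 2 9 2 8 2
j=1: data[1]=2 ≤ 2 → i=1, swap data[1],data[1] (no change) → 2 2 9 2 9 4 2 2 9 2 8 2
j=2: data[2]=9 > 2 → no swap
j=3: data[3]=2 ≤ 2 → i=2, swap data[2],data[3] → 2 2 2 9 9 4 2 2 9 2 8 2
j=4: data[4]=9 > 2 → no swap
j=5: data[5]=4 > 2 → no swap
j=6: data[6]=2 ≤ 2 → i=3, swap data[3],data[6] → 2 2 2 2 9 4 9 2 9 2 8 2
j=7: data[7]=2 ≤ 2 → i=4, swap data[4],data[7] → 2 2 2 2 2 4 9 9 9 2 8 2
j=8: data[8]=9 > 2 → no swap
j=9: data[9]=2 ≤ 2 → i=5, swap data[5],data[9] → 2 2 2 2 2 2 9 9 9 4 8 2
(after j=9) data = 2 2 2 2 2 2 9 9 9 4 8 2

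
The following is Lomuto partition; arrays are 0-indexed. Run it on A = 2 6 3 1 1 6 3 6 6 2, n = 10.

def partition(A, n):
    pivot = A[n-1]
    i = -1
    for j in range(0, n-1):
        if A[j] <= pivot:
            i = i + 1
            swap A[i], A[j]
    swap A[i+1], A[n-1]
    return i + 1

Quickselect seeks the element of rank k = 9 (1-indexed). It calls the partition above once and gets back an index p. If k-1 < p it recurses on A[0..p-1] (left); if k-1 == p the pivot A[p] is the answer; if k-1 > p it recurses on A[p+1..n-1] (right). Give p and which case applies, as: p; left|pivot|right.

3; right

pivot = A[9] = 2; i = -1
j=0: A[0]=2 ≤ 2 → i=0, swap A[0],A[0] (no change) → 2 6 3 1 1 6 3 6 6 2
j=1: A[1]=6 > 2 → no swap
j=2: A[2]=3 > 2 → no swap
j=3: A[3]=1 ≤ 2 → i=1, swap A[1],A[3] → 2 1 3 6 1 6 3 6 6 2
j=4: A[4]=1 ≤ 2 → i=2, swap A[2],A[4] → 2 1 1 6 3 6 3 6 6 2
j=5: A[5]=6 > 2 → no swap
j=6: A[6]=3 > 2 → no swap
j=7: A[7]=6 > 2 → no swap
j=8: A[8]=6 > 2 → no swap
final swap A[3],A[9] → 2 1 1 2 3 6 3 6 6 6; return 3
p = 3; k-1 = 8 > 3 ⇒ right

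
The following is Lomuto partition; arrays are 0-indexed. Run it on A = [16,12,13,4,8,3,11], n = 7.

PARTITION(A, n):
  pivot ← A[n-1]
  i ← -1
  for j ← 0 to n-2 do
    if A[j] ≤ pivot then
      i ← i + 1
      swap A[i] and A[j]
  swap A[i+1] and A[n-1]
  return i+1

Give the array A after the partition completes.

[4,8,3,11,12,13,16]

pivot=11, i=-1
j=0: 16>11, skip
j=1: 12>11, skip
j=2: 13>11, skip
j=3: 4≤11, i=0, swap(0,3) ⇒ [4,12,13,16,8,3,11]
j=4: 8≤11, i=1, swap(1,4) ⇒ [4,8,13,16,12,3,11]
j=5: 3≤11, i=2, swap(2,5) ⇒ [4,8,3,16,12,13,11]
swap(3,6) ⇒ [4,8,3,11,12,13,16]; return 3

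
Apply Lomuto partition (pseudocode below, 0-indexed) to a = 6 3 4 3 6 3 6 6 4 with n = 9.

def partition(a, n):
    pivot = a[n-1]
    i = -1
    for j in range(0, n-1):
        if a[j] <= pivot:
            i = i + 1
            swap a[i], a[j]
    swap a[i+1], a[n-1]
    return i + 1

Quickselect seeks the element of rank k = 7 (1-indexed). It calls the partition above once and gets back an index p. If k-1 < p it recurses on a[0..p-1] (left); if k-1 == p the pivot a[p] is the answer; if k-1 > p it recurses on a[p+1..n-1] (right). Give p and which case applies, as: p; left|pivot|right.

4; right

pivot=4, i=-1
j=0: 6>4, skip
j=1: 3≤4, i=0, swap(0,1) ⇒ 3 6 4 3 6 3 6 6 4
j=2: 4≤4, i=1, swap(1,2) ⇒ 3 4 6 3 6 3 6 6 4
j=3: 3≤4, i=2, swap(2,3) ⇒ 3 4 3 6 6 3 6 6 4
j=4: 6>4, skip
j=5: 3≤4, i=3, swap(3,5) ⇒ 3 4 3 3 6 6 6 6 4
j=6: 6>4, skip
j=7: 6>4, skip
swap(4,8) ⇒ 3 4 3 3 4 6 6 6 6; return 4
p = 4; k-1 = 6 > 4 ⇒ right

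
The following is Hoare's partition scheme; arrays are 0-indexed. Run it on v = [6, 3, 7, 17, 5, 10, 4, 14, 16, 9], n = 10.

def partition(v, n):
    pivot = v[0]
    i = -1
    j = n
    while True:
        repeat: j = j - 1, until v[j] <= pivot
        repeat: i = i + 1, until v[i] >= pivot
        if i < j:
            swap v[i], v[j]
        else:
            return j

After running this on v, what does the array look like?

[4, 3, 5, 17, 7, 10, 6, 14, 16, 9]

pivot=6
j stops at 6 (4), i stops at 0 (6); swap ⇒ [4, 3, 7, 17, 5, 10, 6, 14, 16, 9]
j stops at 4 (5), i stops at 2 (7); swap ⇒ [4, 3, 5, 17, 7, 10, 6, 14, 16, 9]
j stops at 2, i stops at 3; i≥j ⇒ return 2. v=[4, 3, 5, 17, 7, 10, 6, 14, 16, 9]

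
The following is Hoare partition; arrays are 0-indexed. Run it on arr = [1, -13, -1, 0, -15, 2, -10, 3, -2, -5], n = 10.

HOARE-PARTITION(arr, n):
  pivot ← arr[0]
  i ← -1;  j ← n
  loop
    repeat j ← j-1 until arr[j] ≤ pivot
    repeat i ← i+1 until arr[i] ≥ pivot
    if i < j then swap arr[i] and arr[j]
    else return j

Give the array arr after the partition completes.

[-5, -13, -1, 0, -15, -2, -10, 3, 2, 1]

pivot = arr[0] = 1; i = -1, j = 10
j→9 (arr[9]=-5≤1), i→0 (arr[0]=1≥1); i<j, swap → [-5, -13, -1, 0, -15, 2, -10, 3, -2, 1]
j→8 (arr[8]=-2≤1), i→5 (arr[5]=2≥1); i<j, swap → [-5, -13, -1, 0, -15, -2, -10, 3, 2, 1]
j→6, i→7; i≥j, return j=6. arr = [-5, -13, -1, 0, -15, -2, -10, 3, 2, 1]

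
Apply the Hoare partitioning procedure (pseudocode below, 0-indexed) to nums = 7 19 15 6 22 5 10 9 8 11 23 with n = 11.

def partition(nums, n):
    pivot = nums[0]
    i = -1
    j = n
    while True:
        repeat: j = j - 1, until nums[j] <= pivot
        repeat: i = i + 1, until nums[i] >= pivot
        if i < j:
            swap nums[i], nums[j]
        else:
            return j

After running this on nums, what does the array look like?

5 6 15 19 22 7 10 9 8 11 23

pivot = nums[0] = 7; i = -1, j = 11
j→5 (nums[5]=5≤7), i→0 (nums[0]=7≥7); i<j, swap → 5 19 15 6 22 7 10 9 8 11 23
j→3 (nums[3]=6≤7), i→1 (nums[1]=19≥7); i<j, swap → 5 6 15 19 22 7 10 9 8 11 23
j→1, i→2; i≥j, return j=1. nums = 5 6 15 19 22 7 10 9 8 11 23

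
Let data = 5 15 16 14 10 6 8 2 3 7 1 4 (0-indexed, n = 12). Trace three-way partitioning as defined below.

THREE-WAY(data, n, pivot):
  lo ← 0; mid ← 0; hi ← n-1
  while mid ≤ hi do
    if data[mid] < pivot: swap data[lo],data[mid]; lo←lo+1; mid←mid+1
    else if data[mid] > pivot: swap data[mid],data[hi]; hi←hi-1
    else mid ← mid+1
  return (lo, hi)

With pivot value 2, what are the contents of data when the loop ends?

lo=0 mid=0 hi=11
5>2: swap(0,11), hi=10 ⇒ 4 15 16 14 10 6 8 2 3 7 1 5
4>2: swap(0,10), hi=9 ⇒ 1 15 16 14 10 6 8 2 3 7 4 5
1<2: swap(0,0), lo=1 mid=1 ⇒ 1 15 16 14 10 6 8 2 3 7 4 5
15>2: swap(1,9), hi=8 ⇒ 1 7 16 14 10 6 8 2 3 15 4 5
7>2: swap(1,8), hi=7 ⇒ 1 3 16 14 10 6 8 2 7 15 4 5
3>2: swap(1,7), hi=6 ⇒ 1 2 16 14 10 6 8 3 7 15 4 5
2=2: mid=2
16>2: swap(2,6), hi=5 ⇒ 1 2 8 14 10 6 16 3 7 15 4 5
8>2: swap(2,5), hi=4 ⇒ 1 2 6 14 10 8 16 3 7 15 4 5
6>2: swap(2,4), hi=3 ⇒ 1 2 10 14 6 8 16 3 7 15 4 5
10>2: swap(2,3), hi=2 ⇒ 1 2 14 10 6 8 16 3 7 15 4 5
14>2: swap(2,2), hi=1 ⇒ 1 2 14 10 6 8 16 3 7 15 4 5
done. lo=1 hi=1; data=1 2 14 10 6 8 16 3 7 15 4 5

1 2 14 10 6 8 16 3 7 15 4 5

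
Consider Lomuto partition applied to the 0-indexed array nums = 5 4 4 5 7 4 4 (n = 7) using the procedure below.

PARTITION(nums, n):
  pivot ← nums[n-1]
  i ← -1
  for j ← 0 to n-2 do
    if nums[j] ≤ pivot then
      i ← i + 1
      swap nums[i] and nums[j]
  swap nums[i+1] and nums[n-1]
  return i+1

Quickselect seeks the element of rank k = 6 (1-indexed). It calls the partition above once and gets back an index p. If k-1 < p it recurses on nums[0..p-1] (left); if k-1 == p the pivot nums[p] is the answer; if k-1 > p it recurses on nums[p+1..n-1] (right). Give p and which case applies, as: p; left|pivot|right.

3; right

pivot=4, i=-1
j=0: 5>4, skip
j=1: 4≤4, i=0, swap(0,1) ⇒ 4 5 4 5 7 4 4
j=2: 4≤4, i=1, swap(1,2) ⇒ 4 4 5 5 7 4 4
j=3: 5>4, skip
j=4: 7>4, skip
j=5: 4≤4, i=2, swap(2,5) ⇒ 4 4 4 5 7 5 4
swap(3,6) ⇒ 4 4 4 4 7 5 5; return 3
p = 3; k-1 = 5 > 3 ⇒ right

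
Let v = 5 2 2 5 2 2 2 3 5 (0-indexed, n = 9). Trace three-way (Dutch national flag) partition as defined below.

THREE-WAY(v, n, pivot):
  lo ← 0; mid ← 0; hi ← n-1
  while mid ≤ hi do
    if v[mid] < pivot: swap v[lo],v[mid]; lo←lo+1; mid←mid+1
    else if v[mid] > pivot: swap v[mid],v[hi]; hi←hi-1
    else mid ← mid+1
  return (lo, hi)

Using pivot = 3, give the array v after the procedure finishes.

2 2 2 2 2 3 5 5 5

pivot = 3; lo=0, mid=0, hi=8
v[mid]=5>3: swap v[0],v[8]; hi=7 → 5 2 2 5 2 2 2 3 5
v[mid]=5>3: swap v[0],v[7]; hi=6 → 3 2 2 5 2 2 2 5 5
v[mid]=3=3: mid=1
v[mid]=2<3: swap v[0],v[1]; lo=1,mid=2 → 2 3 2 5 2 2 2 5 5
v[mid]=2<3: swap v[1],v[2]; lo=2,mid=3 → 2 2 3 5 2 2 2 5 5
v[mid]=5>3: swap v[3],v[6]; hi=5 → 2 2 3 2 2 2 5 5 5
v[mid]=2<3: swap v[2],v[3]; lo=3,mid=4 → 2 2 2 3 2 2 5 5 5
v[mid]=2<3: swap v[3],v[4]; lo=4,mid=5 → 2 2 2 2 3 2 5 5 5
v[mid]=2<3: swap v[4],v[5]; lo=5,mid=6 → 2 2 2 2 2 3 5 5 5
end: lo=5, hi=5; v = 2 2 2 2 2 3 5 5 5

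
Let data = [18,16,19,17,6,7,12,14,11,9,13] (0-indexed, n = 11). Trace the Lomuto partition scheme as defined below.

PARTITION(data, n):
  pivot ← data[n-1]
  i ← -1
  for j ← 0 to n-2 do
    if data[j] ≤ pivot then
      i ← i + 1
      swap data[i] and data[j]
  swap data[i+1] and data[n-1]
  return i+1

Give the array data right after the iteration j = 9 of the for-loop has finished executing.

pivot = data[10] = 13; i = -1
j=0: data[0]=18 > 13 → no swap
j=1: data[1]=16 > 13 → no swap
j=2: data[2]=19 > 13 → no swap
j=3: data[3]=17 > 13 → no swap
j=4: data[4]=6 ≤ 13 → i=0, swap data[0],data[4] → [6,16,19,17,18,7,12,14,11,9,13]
j=5: data[5]=7 ≤ 13 → i=1, swap data[1],data[5] → [6,7,19,17,18,16,12,14,11,9,13]
j=6: data[6]=12 ≤ 13 → i=2, swap data[2],data[6] → [6,7,12,17,18,16,19,14,11,9,13]
j=7: data[7]=14 > 13 → no swap
j=8: data[8]=11 ≤ 13 → i=3, swap data[3],data[8] → [6,7,12,11,18,16,19,14,17,9,13]
j=9: data[9]=9 ≤ 13 → i=4, swap data[4],data[9] → [6,7,12,11,9,16,19,14,17,18,13]
(after j=9) data = [6,7,12,11,9,16,19,14,17,18,13]

[6,7,12,11,9,16,19,14,17,18,13]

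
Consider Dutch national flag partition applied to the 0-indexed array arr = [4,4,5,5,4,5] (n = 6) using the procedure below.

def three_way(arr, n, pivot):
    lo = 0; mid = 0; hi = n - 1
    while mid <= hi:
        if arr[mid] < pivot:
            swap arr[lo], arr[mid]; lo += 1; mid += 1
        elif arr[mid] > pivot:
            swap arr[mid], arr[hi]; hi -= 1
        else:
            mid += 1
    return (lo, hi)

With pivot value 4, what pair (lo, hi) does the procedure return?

(0, 2)

lo=0 mid=0 hi=5
4=4: mid=1
4=4: mid=2
5>4: swap(2,5), hi=4 ⇒ [4,4,5,5,4,5]
5>4: swap(2,4), hi=3 ⇒ [4,4,4,5,5,5]
4=4: mid=3
5>4: swap(3,3), hi=2 ⇒ [4,4,4,5,5,5]
done. lo=0 hi=2; arr=[4,4,4,5,5,5]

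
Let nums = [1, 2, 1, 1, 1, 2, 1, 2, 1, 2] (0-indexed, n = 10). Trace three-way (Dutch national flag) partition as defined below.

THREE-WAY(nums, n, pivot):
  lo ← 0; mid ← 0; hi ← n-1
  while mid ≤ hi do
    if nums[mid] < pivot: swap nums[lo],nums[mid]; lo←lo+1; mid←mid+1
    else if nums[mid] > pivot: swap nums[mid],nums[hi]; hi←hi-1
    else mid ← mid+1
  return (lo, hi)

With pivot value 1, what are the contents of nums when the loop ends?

[1, 1, 1, 1, 1, 1, 2, 2, 2, 2]

pivot = 1; lo=0, mid=0, hi=9
nums[mid]=1=1: mid=1
nums[mid]=2>1: swap nums[1],nums[9]; hi=8 → [1, 2, 1, 1, 1, 2, 1, 2, 1, 2]
nums[mid]=2>1: swap nums[1],nums[8]; hi=7 → [1, 1, 1, 1, 1, 2, 1, 2, 2, 2]
nums[mid]=1=1: mid=2
nums[mid]=1=1: mid=3
nums[mid]=1=1: mid=4
nums[mid]=1=1: mid=5
nums[mid]=2>1: swap nums[5],nums[7]; hi=6 → [1, 1, 1, 1, 1, 2, 1, 2, 2, 2]
nums[mid]=2>1: swap nums[5],nums[6]; hi=5 → [1, 1, 1, 1, 1, 1, 2, 2, 2, 2]
nums[mid]=1=1: mid=6
end: lo=0, hi=5; nums = [1, 1, 1, 1, 1, 1, 2, 2, 2, 2]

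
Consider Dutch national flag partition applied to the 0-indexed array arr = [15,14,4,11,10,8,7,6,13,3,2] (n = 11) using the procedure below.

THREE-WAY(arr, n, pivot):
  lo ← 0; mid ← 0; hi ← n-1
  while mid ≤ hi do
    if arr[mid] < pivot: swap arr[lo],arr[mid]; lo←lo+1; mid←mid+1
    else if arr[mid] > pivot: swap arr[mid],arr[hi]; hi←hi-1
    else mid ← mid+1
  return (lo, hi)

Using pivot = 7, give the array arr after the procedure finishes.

[2,3,4,6,7,8,10,13,11,14,15]

pivot = 7; lo=0, mid=0, hi=10
arr[mid]=15>7: swap arr[0],arr[10]; hi=9 → [2,14,4,11,10,8,7,6,13,3,15]
arr[mid]=2<7: swap arr[0],arr[0]; lo=1,mid=1 → [2,14,4,11,10,8,7,6,13,3,15]
arr[mid]=14>7: swap arr[1],arr[9]; hi=8 → [2,3,4,11,10,8,7,6,13,14,15]
arr[mid]=3<7: swap arr[1],arr[1]; lo=2,mid=2 → [2,3,4,11,10,8,7,6,13,14,15]
arr[mid]=4<7: swap arr[2],arr[2]; lo=3,mid=3 → [2,3,4,11,10,8,7,6,13,14,15]
arr[mid]=11>7: swap arr[3],arr[8]; hi=7 → [2,3,4,13,10,8,7,6,11,14,15]
arr[mid]=13>7: swap arr[3],arr[7]; hi=6 → [2,3,4,6,10,8,7,13,11,14,15]
arr[mid]=6<7: swap arr[3],arr[3]; lo=4,mid=4 → [2,3,4,6,10,8,7,13,11,14,15]
arr[mid]=10>7: swap arr[4],arr[6]; hi=5 → [2,3,4,6,7,8,10,13,11,14,15]
arr[mid]=7=7: mid=5
arr[mid]=8>7: swap arr[5],arr[5]; hi=4 → [2,3,4,6,7,8,10,13,11,14,15]
end: lo=4, hi=4; arr = [2,3,4,6,7,8,10,13,11,14,15]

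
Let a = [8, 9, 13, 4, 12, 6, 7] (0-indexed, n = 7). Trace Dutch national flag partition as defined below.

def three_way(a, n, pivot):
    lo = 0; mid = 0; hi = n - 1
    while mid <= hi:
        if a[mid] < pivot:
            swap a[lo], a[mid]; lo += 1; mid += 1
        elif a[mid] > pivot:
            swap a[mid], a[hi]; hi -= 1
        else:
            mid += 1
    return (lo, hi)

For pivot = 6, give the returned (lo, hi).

pivot = 6; lo=0, mid=0, hi=6
a[mid]=8>6: swap a[0],a[6]; hi=5 → [7, 9, 13, 4, 12, 6, 8]
a[mid]=7>6: swap a[0],a[5]; hi=4 → [6, 9, 13, 4, 12, 7, 8]
a[mid]=6=6: mid=1
a[mid]=9>6: swap a[1],a[4]; hi=3 → [6, 12, 13, 4, 9, 7, 8]
a[mid]=12>6: swap a[1],a[3]; hi=2 → [6, 4, 13, 12, 9, 7, 8]
a[mid]=4<6: swap a[0],a[1]; lo=1,mid=2 → [4, 6, 13, 12, 9, 7, 8]
a[mid]=13>6: swap a[2],a[2]; hi=1 → [4, 6, 13, 12, 9, 7, 8]
end: lo=1, hi=1; a = [4, 6, 13, 12, 9, 7, 8]

(1, 1)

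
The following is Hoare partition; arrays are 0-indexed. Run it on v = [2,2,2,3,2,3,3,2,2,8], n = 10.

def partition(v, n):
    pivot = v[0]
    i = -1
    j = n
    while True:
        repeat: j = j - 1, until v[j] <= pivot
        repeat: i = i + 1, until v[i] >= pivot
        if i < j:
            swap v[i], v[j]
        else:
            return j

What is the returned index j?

pivot = v[0] = 2; i = -1, j = 10
j→8 (v[8]=2≤2), i→0 (v[0]=2≥2); i<j, swap → [2,2,2,3,2,3,3,2,2,8]
j→7 (v[7]=2≤2), i→1 (v[1]=2≥2); i<j, swap → [2,2,2,3,2,3,3,2,2,8]
j→4 (v[4]=2≤2), i→2 (v[2]=2≥2); i<j, swap → [2,2,2,3,2,3,3,2,2,8]
j→2, i→3; i≥j, return j=2. v = [2,2,2,3,2,3,3,2,2,8]

2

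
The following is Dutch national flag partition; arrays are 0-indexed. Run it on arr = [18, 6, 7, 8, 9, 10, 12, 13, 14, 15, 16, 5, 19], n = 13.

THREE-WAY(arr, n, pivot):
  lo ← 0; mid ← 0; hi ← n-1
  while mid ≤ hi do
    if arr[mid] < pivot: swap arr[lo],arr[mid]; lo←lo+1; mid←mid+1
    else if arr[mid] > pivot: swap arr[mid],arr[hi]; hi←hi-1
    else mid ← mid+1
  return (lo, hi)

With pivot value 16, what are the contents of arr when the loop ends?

pivot = 16; lo=0, mid=0, hi=12
arr[mid]=18>16: swap arr[0],arr[12]; hi=11 → [19, 6, 7, 8, 9, 10, 12, 13, 14, 15, 16, 5, 18]
arr[mid]=19>16: swap arr[0],arr[11]; hi=10 → [5, 6, 7, 8, 9, 10, 12, 13, 14, 15, 16, 19, 18]
arr[mid]=5<16: swap arr[0],arr[0]; lo=1,mid=1 → [5, 6, 7, 8, 9, 10, 12, 13, 14, 15, 16, 19, 18]
arr[mid]=6<16: swap arr[1],arr[1]; lo=2,mid=2 → [5, 6, 7, 8, 9, 10, 12, 13, 14, 15, 16, 19, 18]
arr[mid]=7<16: swap arr[2],arr[2]; lo=3,mid=3 → [5, 6, 7, 8, 9, 10, 12, 13, 14, 15, 16, 19, 18]
arr[mid]=8<16: swap arr[3],arr[3]; lo=4,mid=4 → [5, 6, 7, 8, 9, 10, 12, 13, 14, 15, 16, 19, 18]
arr[mid]=9<16: swap arr[4],arr[4]; lo=5,mid=5 → [5, 6, 7, 8, 9, 10, 12, 13, 14, 15, 16, 19, 18]
arr[mid]=10<16: swap arr[5],arr[5]; lo=6,mid=6 → [5, 6, 7, 8, 9, 10, 12, 13, 14, 15, 16, 19, 18]
arr[mid]=12<16: swap arr[6],arr[6]; lo=7,mid=7 → [5, 6, 7, 8, 9, 10, 12, 13, 14, 15, 16, 19, 18]
arr[mid]=13<16: swap arr[7],arr[7]; lo=8,mid=8 → [5, 6, 7, 8, 9, 10, 12, 13, 14, 15, 16, 19, 18]
arr[mid]=14<16: swap arr[8],arr[8]; lo=9,mid=9 → [5, 6, 7, 8, 9, 10, 12, 13, 14, 15, 16, 19, 18]
arr[mid]=15<16: swap arr[9],arr[9]; lo=10,mid=10 → [5, 6, 7, 8, 9, 10, 12, 13, 14, 15, 16, 19, 18]
arr[mid]=16=16: mid=11
end: lo=10, hi=10; arr = [5, 6, 7, 8, 9, 10, 12, 13, 14, 15, 16, 19, 18]

[5, 6, 7, 8, 9, 10, 12, 13, 14, 15, 16, 19, 18]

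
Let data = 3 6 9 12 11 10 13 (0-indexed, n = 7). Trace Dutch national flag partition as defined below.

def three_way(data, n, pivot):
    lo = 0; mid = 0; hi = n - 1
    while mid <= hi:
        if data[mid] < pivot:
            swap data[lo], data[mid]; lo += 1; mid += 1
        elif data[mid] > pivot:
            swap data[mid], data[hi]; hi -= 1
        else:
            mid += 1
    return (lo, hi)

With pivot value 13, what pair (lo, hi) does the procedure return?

pivot = 13; lo=0, mid=0, hi=6
data[mid]=3<13: swap data[0],data[0]; lo=1,mid=1 → 3 6 9 12 11 10 13
data[mid]=6<13: swap data[1],data[1]; lo=2,mid=2 → 3 6 9 12 11 10 13
data[mid]=9<13: swap data[2],data[2]; lo=3,mid=3 → 3 6 9 12 11 10 13
data[mid]=12<13: swap data[3],data[3]; lo=4,mid=4 → 3 6 9 12 11 10 13
data[mid]=11<13: swap data[4],data[4]; lo=5,mid=5 → 3 6 9 12 11 10 13
data[mid]=10<13: swap data[5],data[5]; lo=6,mid=6 → 3 6 9 12 11 10 13
data[mid]=13=13: mid=7
end: lo=6, hi=6; data = 3 6 9 12 11 10 13

(6, 6)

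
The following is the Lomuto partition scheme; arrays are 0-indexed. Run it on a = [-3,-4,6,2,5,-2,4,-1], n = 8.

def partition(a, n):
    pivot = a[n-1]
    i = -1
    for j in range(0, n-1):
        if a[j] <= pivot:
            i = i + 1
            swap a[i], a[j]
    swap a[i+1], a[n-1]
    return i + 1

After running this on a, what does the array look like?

pivot=-1, i=-1
j=0: -3≤-1, i=0, swap(0,0) ⇒ [-3,-4,6,2,5,-2,4,-1]
j=1: -4≤-1, i=1, swap(1,1) ⇒ [-3,-4,6,2,5,-2,4,-1]
j=2: 6>-1, skip
j=3: 2>-1, skip
j=4: 5>-1, skip
j=5: -2≤-1, i=2, swap(2,5) ⇒ [-3,-4,-2,2,5,6,4,-1]
j=6: 4>-1, skip
swap(3,7) ⇒ [-3,-4,-2,-1,5,6,4,2]; return 3

[-3,-4,-2,-1,5,6,4,2]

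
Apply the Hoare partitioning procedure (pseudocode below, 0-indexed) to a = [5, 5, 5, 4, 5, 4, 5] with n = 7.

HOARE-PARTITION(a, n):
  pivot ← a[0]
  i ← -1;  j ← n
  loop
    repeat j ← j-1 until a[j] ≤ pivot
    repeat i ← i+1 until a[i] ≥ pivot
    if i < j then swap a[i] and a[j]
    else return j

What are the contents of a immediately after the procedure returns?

[5, 4, 5, 4, 5, 5, 5]

pivot = a[0] = 5; i = -1, j = 7
j→6 (a[6]=5≤5), i→0 (a[0]=5≥5); i<j, swap → [5, 5, 5, 4, 5, 4, 5]
j→5 (a[5]=4≤5), i→1 (a[1]=5≥5); i<j, swap → [5, 4, 5, 4, 5, 5, 5]
j→4 (a[4]=5≤5), i→2 (a[2]=5≥5); i<j, swap → [5, 4, 5, 4, 5, 5, 5]
j→3, i→4; i≥j, return j=3. a = [5, 4, 5, 4, 5, 5, 5]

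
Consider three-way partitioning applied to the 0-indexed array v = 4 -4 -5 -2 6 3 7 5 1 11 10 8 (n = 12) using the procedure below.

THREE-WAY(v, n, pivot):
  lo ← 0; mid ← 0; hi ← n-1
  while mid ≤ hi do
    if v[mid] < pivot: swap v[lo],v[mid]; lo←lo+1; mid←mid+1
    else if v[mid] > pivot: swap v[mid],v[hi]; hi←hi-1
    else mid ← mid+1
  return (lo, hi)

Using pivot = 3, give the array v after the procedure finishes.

pivot = 3; lo=0, mid=0, hi=11
v[mid]=4>3: swap v[0],v[11]; hi=10 → 8 -4 -5 -2 6 3 7 5 1 11 10 4
v[mid]=8>3: swap v[0],v[10]; hi=9 → 10 -4 -5 -2 6 3 7 5 1 11 8 4
v[mid]=10>3: swap v[0],v[9]; hi=8 → 11 -4 -5 -2 6 3 7 5 1 10 8 4
v[mid]=11>3: swap v[0],v[8]; hi=7 → 1 -4 -5 -2 6 3 7 5 11 10 8 4
v[mid]=1<3: swap v[0],v[0]; lo=1,mid=1 → 1 -4 -5 -2 6 3 7 5 11 10 8 4
v[mid]=-4<3: swap v[1],v[1]; lo=2,mid=2 → 1 -4 -5 -2 6 3 7 5 11 10 8 4
v[mid]=-5<3: swap v[2],v[2]; lo=3,mid=3 → 1 -4 -5 -2 6 3 7 5 11 10 8 4
v[mid]=-2<3: swap v[3],v[3]; lo=4,mid=4 → 1 -4 -5 -2 6 3 7 5 11 10 8 4
v[mid]=6>3: swap v[4],v[7]; hi=6 → 1 -4 -5 -2 5 3 7 6 11 10 8 4
v[mid]=5>3: swap v[4],v[6]; hi=5 → 1 -4 -5 -2 7 3 5 6 11 10 8 4
v[mid]=7>3: swap v[4],v[5]; hi=4 → 1 -4 -5 -2 3 7 5 6 11 10 8 4
v[mid]=3=3: mid=5
end: lo=4, hi=4; v = 1 -4 -5 -2 3 7 5 6 11 10 8 4

1 -4 -5 -2 3 7 5 6 11 10 8 4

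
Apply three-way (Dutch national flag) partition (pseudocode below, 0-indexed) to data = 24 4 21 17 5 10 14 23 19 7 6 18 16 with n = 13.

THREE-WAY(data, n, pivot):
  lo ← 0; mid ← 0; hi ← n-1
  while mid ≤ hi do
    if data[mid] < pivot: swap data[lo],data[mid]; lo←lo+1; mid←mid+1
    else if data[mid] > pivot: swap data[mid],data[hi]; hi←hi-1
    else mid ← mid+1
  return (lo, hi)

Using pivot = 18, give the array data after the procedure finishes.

16 4 17 5 10 14 6 7 18 19 23 21 24

pivot = 18; lo=0, mid=0, hi=12
data[mid]=24>18: swap data[0],data[12]; hi=11 → 16 4 21 17 5 10 14 23 19 7 6 18 24
data[mid]=16<18: swap data[0],data[0]; lo=1,mid=1 → 16 4 21 17 5 10 14 23 19 7 6 18 24
data[mid]=4<18: swap data[1],data[1]; lo=2,mid=2 → 16 4 21 17 5 10 14 23 19 7 6 18 24
data[mid]=21>18: swap data[2],data[11]; hi=10 → 16 4 18 17 5 10 14 23 19 7 6 21 24
data[mid]=18=18: mid=3
data[mid]=17<18: swap data[2],data[3]; lo=3,mid=4 → 16 4 17 18 5 10 14 23 19 7 6 21 24
data[mid]=5<18: swap data[3],data[4]; lo=4,mid=5 → 16 4 17 5 18 10 14 23 19 7 6 21 24
data[mid]=10<18: swap data[4],data[5]; lo=5,mid=6 → 16 4 17 5 10 18 14 23 19 7 6 21 24
data[mid]=14<18: swap data[5],data[6]; lo=6,mid=7 → 16 4 17 5 10 14 18 23 19 7 6 21 24
data[mid]=23>18: swap data[7],data[10]; hi=9 → 16 4 17 5 10 14 18 6 19 7 23 21 24
data[mid]=6<18: swap data[6],data[7]; lo=7,mid=8 → 16 4 17 5 10 14 6 18 19 7 23 21 24
data[mid]=19>18: swap data[8],data[9]; hi=8 → 16 4 17 5 10 14 6 18 7 19 23 21 24
data[mid]=7<18: swap data[7],data[8]; lo=8,mid=9 → 16 4 17 5 10 14 6 7 18 19 23 21 24
end: lo=8, hi=8; data = 16 4 17 5 10 14 6 7 18 19 23 21 24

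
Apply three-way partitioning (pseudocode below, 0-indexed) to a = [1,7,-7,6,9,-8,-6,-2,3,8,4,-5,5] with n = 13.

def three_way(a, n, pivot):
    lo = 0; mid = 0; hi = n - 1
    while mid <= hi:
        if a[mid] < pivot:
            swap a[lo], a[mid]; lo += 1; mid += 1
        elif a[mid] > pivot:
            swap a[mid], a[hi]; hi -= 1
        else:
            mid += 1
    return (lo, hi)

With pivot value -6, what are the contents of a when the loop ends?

[-8,-7,-6,9,6,7,-2,3,8,4,-5,5,1]

pivot = -6; lo=0, mid=0, hi=12
a[mid]=1>-6: swap a[0],a[12]; hi=11 → [5,7,-7,6,9,-8,-6,-2,3,8,4,-5,1]
a[mid]=5>-6: swap a[0],a[11]; hi=10 → [-5,7,-7,6,9,-8,-6,-2,3,8,4,5,1]
a[mid]=-5>-6: swap a[0],a[10]; hi=9 → [4,7,-7,6,9,-8,-6,-2,3,8,-5,5,1]
a[mid]=4>-6: swap a[0],a[9]; hi=8 → [8,7,-7,6,9,-8,-6,-2,3,4,-5,5,1]
a[mid]=8>-6: swap a[0],a[8]; hi=7 → [3,7,-7,6,9,-8,-6,-2,8,4,-5,5,1]
a[mid]=3>-6: swap a[0],a[7]; hi=6 → [-2,7,-7,6,9,-8,-6,3,8,4,-5,5,1]
a[mid]=-2>-6: swap a[0],a[6]; hi=5 → [-6,7,-7,6,9,-8,-2,3,8,4,-5,5,1]
a[mid]=-6=-6: mid=1
a[mid]=7>-6: swap a[1],a[5]; hi=4 → [-6,-8,-7,6,9,7,-2,3,8,4,-5,5,1]
a[mid]=-8<-6: swap a[0],a[1]; lo=1,mid=2 → [-8,-6,-7,6,9,7,-2,3,8,4,-5,5,1]
a[mid]=-7<-6: swap a[1],a[2]; lo=2,mid=3 → [-8,-7,-6,6,9,7,-2,3,8,4,-5,5,1]
a[mid]=6>-6: swap a[3],a[4]; hi=3 → [-8,-7,-6,9,6,7,-2,3,8,4,-5,5,1]
a[mid]=9>-6: swap a[3],a[3]; hi=2 → [-8,-7,-6,9,6,7,-2,3,8,4,-5,5,1]
end: lo=2, hi=2; a = [-8,-7,-6,9,6,7,-2,3,8,4,-5,5,1]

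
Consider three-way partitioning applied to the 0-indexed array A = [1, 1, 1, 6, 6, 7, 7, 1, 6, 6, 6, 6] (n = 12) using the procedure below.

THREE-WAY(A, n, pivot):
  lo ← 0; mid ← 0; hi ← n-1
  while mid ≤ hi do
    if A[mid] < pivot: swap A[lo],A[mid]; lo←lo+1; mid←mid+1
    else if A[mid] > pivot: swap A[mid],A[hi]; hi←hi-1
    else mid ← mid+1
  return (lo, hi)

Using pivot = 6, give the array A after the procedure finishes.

[1, 1, 1, 1, 6, 6, 6, 6, 6, 6, 7, 7]

lo=0 mid=0 hi=11
1<6: swap(0,0), lo=1 mid=1 ⇒ [1, 1, 1, 6, 6, 7, 7, 1, 6, 6, 6, 6]
1<6: swap(1,1), lo=2 mid=2 ⇒ [1, 1, 1, 6, 6, 7, 7, 1, 6, 6, 6, 6]
1<6: swap(2,2), lo=3 mid=3 ⇒ [1, 1, 1, 6, 6, 7, 7, 1, 6, 6, 6, 6]
6=6: mid=4
6=6: mid=5
7>6: swap(5,11), hi=10 ⇒ [1, 1, 1, 6, 6, 6, 7, 1, 6, 6, 6, 7]
6=6: mid=6
7>6: swap(6,10), hi=9 ⇒ [1, 1, 1, 6, 6, 6, 6, 1, 6, 6, 7, 7]
6=6: mid=7
1<6: swap(3,7), lo=4 mid=8 ⇒ [1, 1, 1, 1, 6, 6, 6, 6, 6, 6, 7, 7]
6=6: mid=9
6=6: mid=10
done. lo=4 hi=9; A=[1, 1, 1, 1, 6, 6, 6, 6, 6, 6, 7, 7]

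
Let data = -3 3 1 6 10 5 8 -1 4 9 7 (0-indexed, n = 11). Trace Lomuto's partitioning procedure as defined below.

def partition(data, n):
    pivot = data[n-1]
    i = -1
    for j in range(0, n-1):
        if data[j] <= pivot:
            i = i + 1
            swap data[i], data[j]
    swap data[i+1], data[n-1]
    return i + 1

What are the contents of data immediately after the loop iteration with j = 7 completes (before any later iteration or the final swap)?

pivot=7, i=-1
j=0: -3≤7, i=0, swap(0,0) ⇒ -3 3 1 6 10 5 8 -1 4 9 7
j=1: 3≤7, i=1, swap(1,1) ⇒ -3 3 1 6 10 5 8 -1 4 9 7
j=2: 1≤7, i=2, swap(2,2) ⇒ -3 3 1 6 10 5 8 -1 4 9 7
j=3: 6≤7, i=3, swap(3,3) ⇒ -3 3 1 6 10 5 8 -1 4 9 7
j=4: 10>7, skip
j=5: 5≤7, i=4, swap(4,5) ⇒ -3 3 1 6 5 10 8 -1 4 9 7
j=6: 8>7, skip
j=7: -1≤7, i=5, swap(5,7) ⇒ -3 3 1 6 5 -1 8 10 4 9 7
(after j=7) data = -3 3 1 6 5 -1 8 10 4 9 7

-3 3 1 6 5 -1 8 10 4 9 7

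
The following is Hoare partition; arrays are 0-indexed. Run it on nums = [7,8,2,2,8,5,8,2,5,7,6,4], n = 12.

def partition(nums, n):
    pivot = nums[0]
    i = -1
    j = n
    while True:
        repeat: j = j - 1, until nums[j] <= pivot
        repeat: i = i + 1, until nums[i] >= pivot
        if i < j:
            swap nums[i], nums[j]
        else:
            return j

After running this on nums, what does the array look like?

[4,6,2,2,7,5,5,2,8,8,8,7]

pivot = nums[0] = 7; i = -1, j = 12
j→11 (nums[11]=4≤7), i→0 (nums[0]=7≥7); i<j, swap → [4,8,2,2,8,5,8,2,5,7,6,7]
j→10 (nums[10]=6≤7), i→1 (nums[1]=8≥7); i<j, swap → [4,6,2,2,8,5,8,2,5,7,8,7]
j→9 (nums[9]=7≤7), i→4 (nums[4]=8≥7); i<j, swap → [4,6,2,2,7,5,8,2,5,8,8,7]
j→8 (nums[8]=5≤7), i→6 (nums[6]=8≥7); i<j, swap → [4,6,2,2,7,5,5,2,8,8,8,7]
j→7, i→8; i≥j, return j=7. nums = [4,6,2,2,7,5,5,2,8,8,8,7]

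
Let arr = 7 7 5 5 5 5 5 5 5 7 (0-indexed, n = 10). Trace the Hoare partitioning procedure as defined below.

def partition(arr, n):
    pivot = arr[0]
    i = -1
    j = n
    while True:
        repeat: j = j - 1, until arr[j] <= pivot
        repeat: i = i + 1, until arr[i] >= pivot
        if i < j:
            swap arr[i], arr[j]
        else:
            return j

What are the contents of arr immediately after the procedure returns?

pivot = arr[0] = 7; i = -1, j = 10
j→9 (arr[9]=7≤7), i→0 (arr[0]=7≥7); i<j, swap → 7 7 5 5 5 5 5 5 5 7
j→8 (arr[8]=5≤7), i→1 (arr[1]=7≥7); i<j, swap → 7 5 5 5 5 5 5 5 7 7
j→7, i→8; i≥j, return j=7. arr = 7 5 5 5 5 5 5 5 7 7

7 5 5 5 5 5 5 5 7 7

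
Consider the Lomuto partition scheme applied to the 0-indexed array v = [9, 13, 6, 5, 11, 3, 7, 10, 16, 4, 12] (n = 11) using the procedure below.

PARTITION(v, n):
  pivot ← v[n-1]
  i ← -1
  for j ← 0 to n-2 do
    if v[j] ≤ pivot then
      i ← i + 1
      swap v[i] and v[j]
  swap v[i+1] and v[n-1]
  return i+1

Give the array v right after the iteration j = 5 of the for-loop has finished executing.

pivot = v[10] = 12; i = -1
j=0: v[0]=9 ≤ 12 → i=0, swap v[0],v[0] (no change) → [9, 13, 6, 5, 11, 3, 7, 10, 16, 4, 12]
j=1: v[1]=13 > 12 → no swap
j=2: v[2]=6 ≤ 12 → i=1, swap v[1],v[2] → [9, 6, 13, 5, 11, 3, 7, 10, 16, 4, 12]
j=3: v[3]=5 ≤ 12 → i=2, swap v[2],v[3] → [9, 6, 5, 13, 11, 3, 7, 10, 16, 4, 12]
j=4: v[4]=11 ≤ 12 → i=3, swap v[3],v[4] → [9, 6, 5, 11, 13, 3, 7, 10, 16, 4, 12]
j=5: v[5]=3 ≤ 12 → i=4, swap v[4],v[5] → [9, 6, 5, 11, 3, 13, 7, 10, 16, 4, 12]
(after j=5) v = [9, 6, 5, 11, 3, 13, 7, 10, 16, 4, 12]

[9, 6, 5, 11, 3, 13, 7, 10, 16, 4, 12]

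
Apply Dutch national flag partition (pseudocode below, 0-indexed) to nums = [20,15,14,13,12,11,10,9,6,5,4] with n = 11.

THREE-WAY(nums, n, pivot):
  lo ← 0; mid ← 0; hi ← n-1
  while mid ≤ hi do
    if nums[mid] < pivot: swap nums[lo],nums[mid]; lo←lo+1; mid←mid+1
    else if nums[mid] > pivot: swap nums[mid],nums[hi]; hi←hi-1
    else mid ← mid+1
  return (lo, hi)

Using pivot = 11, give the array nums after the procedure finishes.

lo=0 mid=0 hi=10
20>11: swap(0,10), hi=9 ⇒ [4,15,14,13,12,11,10,9,6,5,20]
4<11: swap(0,0), lo=1 mid=1 ⇒ [4,15,14,13,12,11,10,9,6,5,20]
15>11: swap(1,9), hi=8 ⇒ [4,5,14,13,12,11,10,9,6,15,20]
5<11: swap(1,1), lo=2 mid=2 ⇒ [4,5,14,13,12,11,10,9,6,15,20]
14>11: swap(2,8), hi=7 ⇒ [4,5,6,13,12,11,10,9,14,15,20]
6<11: swap(2,2), lo=3 mid=3 ⇒ [4,5,6,13,12,11,10,9,14,15,20]
13>11: swap(3,7), hi=6 ⇒ [4,5,6,9,12,11,10,13,14,15,20]
9<11: swap(3,3), lo=4 mid=4 ⇒ [4,5,6,9,12,11,10,13,14,15,20]
12>11: swap(4,6), hi=5 ⇒ [4,5,6,9,10,11,12,13,14,15,20]
10<11: swap(4,4), lo=5 mid=5 ⇒ [4,5,6,9,10,11,12,13,14,15,20]
11=11: mid=6
done. lo=5 hi=5; nums=[4,5,6,9,10,11,12,13,14,15,20]

[4,5,6,9,10,11,12,13,14,15,20]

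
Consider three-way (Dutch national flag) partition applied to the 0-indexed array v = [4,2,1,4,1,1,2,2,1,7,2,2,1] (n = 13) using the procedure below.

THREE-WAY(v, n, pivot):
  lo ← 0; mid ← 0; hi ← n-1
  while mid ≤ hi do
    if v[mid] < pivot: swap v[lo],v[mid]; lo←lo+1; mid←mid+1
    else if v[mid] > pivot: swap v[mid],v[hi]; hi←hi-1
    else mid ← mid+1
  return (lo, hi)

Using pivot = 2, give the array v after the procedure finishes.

pivot = 2; lo=0, mid=0, hi=12
v[mid]=4>2: swap v[0],v[12]; hi=11 → [1,2,1,4,1,1,2,2,1,7,2,2,4]
v[mid]=1<2: swap v[0],v[0]; lo=1,mid=1 → [1,2,1,4,1,1,2,2,1,7,2,2,4]
v[mid]=2=2: mid=2
v[mid]=1<2: swap v[1],v[2]; lo=2,mid=3 → [1,1,2,4,1,1,2,2,1,7,2,2,4]
v[mid]=4>2: swap v[3],v[11]; hi=10 → [1,1,2,2,1,1,2,2,1,7,2,4,4]
v[mid]=2=2: mid=4
v[mid]=1<2: swap v[2],v[4]; lo=3,mid=5 → [1,1,1,2,2,1,2,2,1,7,2,4,4]
v[mid]=1<2: swap v[3],v[5]; lo=4,mid=6 → [1,1,1,1,2,2,2,2,1,7,2,4,4]
v[mid]=2=2: mid=7
v[mid]=2=2: mid=8
v[mid]=1<2: swap v[4],v[8]; lo=5,mid=9 → [1,1,1,1,1,2,2,2,2,7,2,4,4]
v[mid]=7>2: swap v[9],v[10]; hi=9 → [1,1,1,1,1,2,2,2,2,2,7,4,4]
v[mid]=2=2: mid=10
end: lo=5, hi=9; v = [1,1,1,1,1,2,2,2,2,2,7,4,4]

[1,1,1,1,1,2,2,2,2,2,7,4,4]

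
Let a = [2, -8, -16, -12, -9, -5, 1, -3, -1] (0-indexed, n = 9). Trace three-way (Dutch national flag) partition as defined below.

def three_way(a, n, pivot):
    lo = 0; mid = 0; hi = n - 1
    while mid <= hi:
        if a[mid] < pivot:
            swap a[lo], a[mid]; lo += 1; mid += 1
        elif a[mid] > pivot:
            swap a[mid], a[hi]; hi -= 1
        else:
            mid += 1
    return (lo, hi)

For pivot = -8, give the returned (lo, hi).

(3, 3)

lo=0 mid=0 hi=8
2>-8: swap(0,8), hi=7 ⇒ [-1, -8, -16, -12, -9, -5, 1, -3, 2]
-1>-8: swap(0,7), hi=6 ⇒ [-3, -8, -16, -12, -9, -5, 1, -1, 2]
-3>-8: swap(0,6), hi=5 ⇒ [1, -8, -16, -12, -9, -5, -3, -1, 2]
1>-8: swap(0,5), hi=4 ⇒ [-5, -8, -16, -12, -9, 1, -3, -1, 2]
-5>-8: swap(0,4), hi=3 ⇒ [-9, -8, -16, -12, -5, 1, -3, -1, 2]
-9<-8: swap(0,0), lo=1 mid=1 ⇒ [-9, -8, -16, -12, -5, 1, -3, -1, 2]
-8=-8: mid=2
-16<-8: swap(1,2), lo=2 mid=3 ⇒ [-9, -16, -8, -12, -5, 1, -3, -1, 2]
-12<-8: swap(2,3), lo=3 mid=4 ⇒ [-9, -16, -12, -8, -5, 1, -3, -1, 2]
done. lo=3 hi=3; a=[-9, -16, -12, -8, -5, 1, -3, -1, 2]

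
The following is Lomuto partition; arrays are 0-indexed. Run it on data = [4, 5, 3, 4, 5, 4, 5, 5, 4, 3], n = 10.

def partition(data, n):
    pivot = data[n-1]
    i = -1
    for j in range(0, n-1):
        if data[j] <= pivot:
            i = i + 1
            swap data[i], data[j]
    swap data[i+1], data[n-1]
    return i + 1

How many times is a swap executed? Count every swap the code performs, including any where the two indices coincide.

pivot = data[9] = 3; i = -1
j=0: data[0]=4 > 3 → no swap
j=1: data[1]=5 > 3 → no swap
j=2: data[2]=3 ≤ 3 → i=0, swap data[0],data[2] → [3, 5, 4, 4, 5, 4, 5, 5, 4, 3]
j=3: data[3]=4 > 3 → no swap
j=4: data[4]=5 > 3 → no swap
j=5: data[5]=4 > 3 → no swap
j=6: data[6]=5 > 3 → no swap
j=7: data[7]=5 > 3 → no swap
j=8: data[8]=4 > 3 → no swap
final swap data[1],data[9] → [3, 3, 4, 4, 5, 4, 5, 5, 4, 5]; return 1

2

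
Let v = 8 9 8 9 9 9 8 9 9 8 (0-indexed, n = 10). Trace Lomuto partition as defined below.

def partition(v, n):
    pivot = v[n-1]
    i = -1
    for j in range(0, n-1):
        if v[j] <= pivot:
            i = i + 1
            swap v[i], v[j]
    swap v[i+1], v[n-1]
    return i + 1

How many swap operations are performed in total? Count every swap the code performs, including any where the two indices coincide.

pivot = v[9] = 8; i = -1
j=0: v[0]=8 ≤ 8 → i=0, swap v[0],v[0] (no change) → 8 9 8 9 9 9 8 9 9 8
j=1: v[1]=9 > 8 → no swap
j=2: v[2]=8 ≤ 8 → i=1, swap v[1],v[2] → 8 8 9 9 9 9 8 9 9 8
j=3: v[3]=9 > 8 → no swap
j=4: v[4]=9 > 8 → no swap
j=5: v[5]=9 > 8 → no swap
j=6: v[6]=8 ≤ 8 → i=2, swap v[2],v[6] → 8 8 8 9 9 9 9 9 9 8
j=7: v[7]=9 > 8 → no swap
j=8: v[8]=9 > 8 → no swap
final swap v[3],v[9] → 8 8 8 8 9 9 9 9 9 9; return 3

4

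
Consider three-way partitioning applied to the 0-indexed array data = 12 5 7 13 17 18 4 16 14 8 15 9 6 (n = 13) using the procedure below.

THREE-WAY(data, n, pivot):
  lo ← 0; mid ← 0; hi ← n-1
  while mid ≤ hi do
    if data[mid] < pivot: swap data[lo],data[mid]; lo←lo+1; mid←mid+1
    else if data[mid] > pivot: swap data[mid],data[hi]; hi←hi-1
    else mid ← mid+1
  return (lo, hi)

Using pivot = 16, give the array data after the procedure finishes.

lo=0 mid=0 hi=12
12<16: swap(0,0), lo=1 mid=1 ⇒ 12 5 7 13 17 18 4 16 14 8 15 9 6
5<16: swap(1,1), lo=2 mid=2 ⇒ 12 5 7 13 17 18 4 16 14 8 15 9 6
7<16: swap(2,2), lo=3 mid=3 ⇒ 12 5 7 13 17 18 4 16 14 8 15 9 6
13<16: swap(3,3), lo=4 mid=4 ⇒ 12 5 7 13 17 18 4 16 14 8 15 9 6
17>16: swap(4,12), hi=11 ⇒ 12 5 7 13 6 18 4 16 14 8 15 9 17
6<16: swap(4,4), lo=5 mid=5 ⇒ 12 5 7 13 6 18 4 16 14 8 15 9 17
18>16: swap(5,11), hi=10 ⇒ 12 5 7 13 6 9 4 16 14 8 15 18 17
9<16: swap(5,5), lo=6 mid=6 ⇒ 12 5 7 13 6 9 4 16 14 8 15 18 17
4<16: swap(6,6), lo=7 mid=7 ⇒ 12 5 7 13 6 9 4 16 14 8 15 18 17
16=16: mid=8
14<16: swap(7,8), lo=8 mid=9 ⇒ 12 5 7 13 6 9 4 14 16 8 15 18 17
8<16: swap(8,9), lo=9 mid=10 ⇒ 12 5 7 13 6 9 4 14 8 16 15 18 17
15<16: swap(9,10), lo=10 mid=11 ⇒ 12 5 7 13 6 9 4 14 8 15 16 18 17
done. lo=10 hi=10; data=12 5 7 13 6 9 4 14 8 15 16 18 17

12 5 7 13 6 9 4 14 8 15 16 18 17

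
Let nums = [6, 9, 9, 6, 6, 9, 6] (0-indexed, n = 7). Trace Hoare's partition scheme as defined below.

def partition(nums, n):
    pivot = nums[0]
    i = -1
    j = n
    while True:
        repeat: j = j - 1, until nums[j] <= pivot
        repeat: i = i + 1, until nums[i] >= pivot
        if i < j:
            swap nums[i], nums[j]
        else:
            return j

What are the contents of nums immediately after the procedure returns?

[6, 6, 6, 9, 9, 9, 6]

pivot=6
j stops at 6 (6), i stops at 0 (6); swap ⇒ [6, 9, 9, 6, 6, 9, 6]
j stops at 4 (6), i stops at 1 (9); swap ⇒ [6, 6, 9, 6, 9, 9, 6]
j stops at 3 (6), i stops at 2 (9); swap ⇒ [6, 6, 6, 9, 9, 9, 6]
j stops at 2, i stops at 3; i≥j ⇒ return 2. nums=[6, 6, 6, 9, 9, 9, 6]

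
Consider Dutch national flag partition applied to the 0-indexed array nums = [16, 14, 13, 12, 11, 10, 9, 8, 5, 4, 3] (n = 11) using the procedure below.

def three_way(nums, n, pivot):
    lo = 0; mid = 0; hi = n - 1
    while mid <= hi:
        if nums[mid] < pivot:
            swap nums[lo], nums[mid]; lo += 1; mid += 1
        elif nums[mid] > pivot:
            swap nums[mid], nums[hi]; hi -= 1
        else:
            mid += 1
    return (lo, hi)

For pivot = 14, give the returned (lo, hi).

(9, 9)

lo=0 mid=0 hi=10
16>14: swap(0,10), hi=9 ⇒ [3, 14, 13, 12, 11, 10, 9, 8, 5, 4, 16]
3<14: swap(0,0), lo=1 mid=1 ⇒ [3, 14, 13, 12, 11, 10, 9, 8, 5, 4, 16]
14=14: mid=2
13<14: swap(1,2), lo=2 mid=3 ⇒ [3, 13, 14, 12, 11, 10, 9, 8, 5, 4, 16]
12<14: swap(2,3), lo=3 mid=4 ⇒ [3, 13, 12, 14, 11, 10, 9, 8, 5, 4, 16]
11<14: swap(3,4), lo=4 mid=5 ⇒ [3, 13, 12, 11, 14, 10, 9, 8, 5, 4, 16]
10<14: swap(4,5), lo=5 mid=6 ⇒ [3, 13, 12, 11, 10, 14, 9, 8, 5, 4, 16]
9<14: swap(5,6), lo=6 mid=7 ⇒ [3, 13, 12, 11, 10, 9, 14, 8, 5, 4, 16]
8<14: swap(6,7), lo=7 mid=8 ⇒ [3, 13, 12, 11, 10, 9, 8, 14, 5, 4, 16]
5<14: swap(7,8), lo=8 mid=9 ⇒ [3, 13, 12, 11, 10, 9, 8, 5, 14, 4, 16]
4<14: swap(8,9), lo=9 mid=10 ⇒ [3, 13, 12, 11, 10, 9, 8, 5, 4, 14, 16]
done. lo=9 hi=9; nums=[3, 13, 12, 11, 10, 9, 8, 5, 4, 14, 16]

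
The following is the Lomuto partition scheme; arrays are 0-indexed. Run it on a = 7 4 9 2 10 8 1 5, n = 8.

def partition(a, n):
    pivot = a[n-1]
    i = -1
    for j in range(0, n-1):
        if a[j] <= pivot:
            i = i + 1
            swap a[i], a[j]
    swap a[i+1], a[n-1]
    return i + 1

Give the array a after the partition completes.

pivot = a[7] = 5; i = -1
j=0: a[0]=7 > 5 → no swap
j=1: a[1]=4 ≤ 5 → i=0, swap a[0],a[1] → 4 7 9 2 10 8 1 5
j=2: a[2]=9 > 5 → no swap
j=3: a[3]=2 ≤ 5 → i=1, swap a[1],a[3] → 4 2 9 7 10 8 1 5
j=4: a[4]=10 > 5 → no swap
j=5: a[5]=8 > 5 → no swap
j=6: a[6]=1 ≤ 5 → i=2, swap a[2],a[6] → 4 2 1 7 10 8 9 5
final swap a[3],a[7] → 4 2 1 5 10 8 9 7; return 3

4 2 1 5 10 8 9 7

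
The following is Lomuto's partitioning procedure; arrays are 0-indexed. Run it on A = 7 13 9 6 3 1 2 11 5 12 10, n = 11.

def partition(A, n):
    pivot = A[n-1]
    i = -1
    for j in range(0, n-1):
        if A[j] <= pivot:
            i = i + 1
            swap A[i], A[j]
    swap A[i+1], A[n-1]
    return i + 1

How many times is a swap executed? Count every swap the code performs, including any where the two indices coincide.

pivot=10, i=-1
j=0: 7≤10, i=0, swap(0,0) ⇒ 7 13 9 6 3 1 2 11 5 12 10
j=1: 13>10, skip
j=2: 9≤10, i=1, swap(1,2) ⇒ 7 9 13 6 3 1 2 11 5 12 10
j=3: 6≤10, i=2, swap(2,3) ⇒ 7 9 6 13 3 1 2 11 5 12 10
j=4: 3≤10, i=3, swap(3,4) ⇒ 7 9 6 3 13 1 2 11 5 12 10
j=5: 1≤10, i=4, swap(4,5) ⇒ 7 9 6 3 1 13 2 11 5 12 10
j=6: 2≤10, i=5, swap(5,6) ⇒ 7 9 6 3 1 2 13 11 5 12 10
j=7: 11>10, skip
j=8: 5≤10, i=6, swap(6,8) ⇒ 7 9 6 3 1 2 5 11 13 12 10
j=9: 12>10, skip
swap(7,10) ⇒ 7 9 6 3 1 2 5 10 13 12 11; return 7

8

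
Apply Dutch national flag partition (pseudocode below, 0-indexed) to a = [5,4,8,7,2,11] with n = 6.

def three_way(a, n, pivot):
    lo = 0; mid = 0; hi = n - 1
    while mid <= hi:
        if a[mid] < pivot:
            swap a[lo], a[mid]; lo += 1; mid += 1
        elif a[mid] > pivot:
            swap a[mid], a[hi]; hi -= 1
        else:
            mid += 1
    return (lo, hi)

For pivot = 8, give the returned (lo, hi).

lo=0 mid=0 hi=5
5<8: swap(0,0), lo=1 mid=1 ⇒ [5,4,8,7,2,11]
4<8: swap(1,1), lo=2 mid=2 ⇒ [5,4,8,7,2,11]
8=8: mid=3
7<8: swap(2,3), lo=3 mid=4 ⇒ [5,4,7,8,2,11]
2<8: swap(3,4), lo=4 mid=5 ⇒ [5,4,7,2,8,11]
11>8: swap(5,5), hi=4 ⇒ [5,4,7,2,8,11]
done. lo=4 hi=4; a=[5,4,7,2,8,11]

(4, 4)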